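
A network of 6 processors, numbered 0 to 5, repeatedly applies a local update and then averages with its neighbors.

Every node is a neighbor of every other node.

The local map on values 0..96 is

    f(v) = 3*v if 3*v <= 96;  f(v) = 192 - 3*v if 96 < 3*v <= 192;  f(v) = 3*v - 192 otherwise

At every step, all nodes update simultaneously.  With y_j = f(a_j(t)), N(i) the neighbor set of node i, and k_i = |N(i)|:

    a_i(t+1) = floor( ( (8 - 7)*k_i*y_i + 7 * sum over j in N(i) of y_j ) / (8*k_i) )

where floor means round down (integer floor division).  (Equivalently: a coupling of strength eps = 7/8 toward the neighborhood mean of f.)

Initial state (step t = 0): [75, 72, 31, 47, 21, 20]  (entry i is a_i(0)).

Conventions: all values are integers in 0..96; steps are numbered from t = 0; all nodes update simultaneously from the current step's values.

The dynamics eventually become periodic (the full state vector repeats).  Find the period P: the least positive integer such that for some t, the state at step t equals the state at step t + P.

Simulating step by step:
t=0: [75, 72, 31, 47, 21, 20]
t=1: [55, 55, 52, 54, 53, 53]
t=2: [31, 31, 30, 31, 30, 30]
t=3: [91, 91, 91, 91, 91, 91]
t=4: [81, 81, 81, 81, 81, 81]
t=5: [51, 51, 51, 51, 51, 51]
t=6: [39, 39, 39, 39, 39, 39]
t=7: [75, 75, 75, 75, 75, 75]
t=8: [33, 33, 33, 33, 33, 33]
t=9: [93, 93, 93, 93, 93, 93]
t=10: [87, 87, 87, 87, 87, 87]
t=11: [69, 69, 69, 69, 69, 69]
t=12: [15, 15, 15, 15, 15, 15]
t=13: [45, 45, 45, 45, 45, 45]
t=14: [57, 57, 57, 57, 57, 57]
t=15: [21, 21, 21, 21, 21, 21]
t=16: [63, 63, 63, 63, 63, 63]
t=17: [3, 3, 3, 3, 3, 3]
t=18: [9, 9, 9, 9, 9, 9]
t=19: [27, 27, 27, 27, 27, 27]
t=20: [81, 81, 81, 81, 81, 81]

Answer: 16
Key observation: The state at step 4, [81, 81, 81, 81, 81, 81], reappears at step 20 — and no state repeats earlier — so the cycle the system enters has period 16.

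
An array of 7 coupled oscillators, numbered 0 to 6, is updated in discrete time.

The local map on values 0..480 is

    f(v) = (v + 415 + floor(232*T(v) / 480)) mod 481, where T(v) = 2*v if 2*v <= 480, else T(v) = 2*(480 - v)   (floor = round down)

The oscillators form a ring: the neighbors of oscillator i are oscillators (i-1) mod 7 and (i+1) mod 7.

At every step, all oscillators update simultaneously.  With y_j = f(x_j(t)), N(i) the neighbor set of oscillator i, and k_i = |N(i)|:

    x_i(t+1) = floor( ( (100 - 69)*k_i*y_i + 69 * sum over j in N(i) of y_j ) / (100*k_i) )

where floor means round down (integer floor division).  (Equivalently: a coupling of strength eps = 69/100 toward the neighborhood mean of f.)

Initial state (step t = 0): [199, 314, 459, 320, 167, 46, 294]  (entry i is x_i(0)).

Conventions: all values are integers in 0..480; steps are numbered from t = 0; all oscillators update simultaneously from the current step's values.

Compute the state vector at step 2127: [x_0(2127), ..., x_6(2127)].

Answer: [411, 411, 411, 411, 411, 411, 411]
Key observation: The state at step 3, [411, 411, 411, 411, 411, 411, 411], reappears at step 4: the system is in a cycle of period 1 from step 3 on.  Therefore the state at step 2127 equals the state at step 3 + ((2127 - 3) mod 1) = 3, which is [411, 411, 411, 411, 411, 411, 411].

Derivation:
t=0: [199, 314, 459, 320, 167, 46, 294]
t=1: [381, 381, 409, 359, 230, 238, 246]
t=2: [408, 410, 409, 401, 399, 397, 406]
t=3: [411, 411, 411, 411, 411, 411, 411]
t=4: [411, 411, 411, 411, 411, 411, 411]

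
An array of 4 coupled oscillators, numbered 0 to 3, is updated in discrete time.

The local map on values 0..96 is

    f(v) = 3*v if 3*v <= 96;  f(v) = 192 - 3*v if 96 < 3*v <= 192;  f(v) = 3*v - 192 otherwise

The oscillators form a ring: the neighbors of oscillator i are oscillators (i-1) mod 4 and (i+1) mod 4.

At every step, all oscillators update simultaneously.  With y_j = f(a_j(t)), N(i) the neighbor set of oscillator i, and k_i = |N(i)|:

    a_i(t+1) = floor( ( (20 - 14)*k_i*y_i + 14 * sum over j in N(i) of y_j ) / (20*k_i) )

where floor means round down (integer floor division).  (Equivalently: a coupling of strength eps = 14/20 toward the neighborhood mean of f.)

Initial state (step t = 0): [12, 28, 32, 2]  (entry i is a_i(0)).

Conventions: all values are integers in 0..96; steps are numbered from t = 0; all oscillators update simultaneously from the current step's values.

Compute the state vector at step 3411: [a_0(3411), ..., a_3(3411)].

Simulating step by step:
t=0: [12, 28, 32, 2]
t=1: [42, 71, 60, 48]
t=2: [43, 33, 27, 41]
t=3: [75, 78, 81, 71]
t=4: [31, 42, 37, 35]
t=5: [81, 80, 77, 87]
t=6: [56, 45, 52, 52]
t=7: [39, 38, 43, 31]
t=8: [82, 71, 78, 76]
t=9: [36, 39, 32, 44]
t=10: [72, 85, 76, 81]
t=11: [47, 39, 50, 36]
t=12: [70, 55, 68, 57]
t=13: [22, 18, 20, 16]
t=14: [55, 60, 53, 58]
t=15: [18, 24, 20, 26]
t=16: [68, 61, 70, 63]
t=17: [7, 13, 9, 11]
t=18: [31, 28, 33, 26]
t=19: [84, 90, 84, 88]
t=20: [70, 65, 70, 63]
t=21: [7, 13, 7, 13]
t=22: [33, 26, 33, 26]
t=23: [82, 88, 82, 88]
t=24: [66, 59, 66, 59]
t=25: [12, 8, 12, 8]
t=26: [27, 32, 27, 32]
t=27: [91, 85, 91, 85]
t=28: [68, 75, 68, 75]
t=29: [26, 18, 26, 18]
t=30: [61, 70, 61, 70]
t=31: [15, 11, 15, 11]
t=32: [36, 41, 36, 41]
t=33: [73, 79, 73, 79]
t=34: [39, 32, 39, 32]
t=35: [89, 81, 89, 81]
t=36: [58, 67, 58, 67]
t=37: [11, 15, 11, 15]
t=38: [41, 36, 41, 36]
t=39: [79, 73, 79, 73]
t=40: [32, 39, 32, 39]
t=41: [81, 89, 81, 89]
t=42: [67, 58, 67, 58]
t=43: [15, 11, 15, 11]

Answer: [79, 73, 79, 73]
Key observation: The state at step 31, [15, 11, 15, 11], reappears at step 43: the system is in a cycle of period 12 from step 31 on.  Therefore the state at step 3411 equals the state at step 31 + ((3411 - 31) mod 12) = 39, which is [79, 73, 79, 73].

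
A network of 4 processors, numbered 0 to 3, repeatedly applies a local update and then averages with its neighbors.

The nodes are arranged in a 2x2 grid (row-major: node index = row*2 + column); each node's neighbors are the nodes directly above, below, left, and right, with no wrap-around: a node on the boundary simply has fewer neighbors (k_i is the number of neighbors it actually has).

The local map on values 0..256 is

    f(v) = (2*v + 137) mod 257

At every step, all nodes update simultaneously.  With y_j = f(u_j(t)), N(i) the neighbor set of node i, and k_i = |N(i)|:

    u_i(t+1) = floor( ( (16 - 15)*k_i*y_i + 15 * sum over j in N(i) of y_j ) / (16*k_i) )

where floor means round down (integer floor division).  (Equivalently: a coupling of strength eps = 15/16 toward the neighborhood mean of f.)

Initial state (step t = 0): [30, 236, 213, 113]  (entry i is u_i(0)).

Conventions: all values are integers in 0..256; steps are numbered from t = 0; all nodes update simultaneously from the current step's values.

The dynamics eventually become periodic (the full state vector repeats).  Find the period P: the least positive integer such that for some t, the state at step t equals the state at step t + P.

Answer: 16
Key observation: The state at step 100, [178, 178, 178, 178], reappears at step 116 — and no state repeats earlier — so the cycle the system enters has period 16.

Derivation:
t=0: [30, 236, 213, 113]
t=1: [79, 147, 145, 74]
t=2: [163, 41, 41, 163]
t=3: [218, 206, 206, 218]
t=4: [36, 57, 57, 36]
t=5: [248, 211, 211, 248]
t=6: [49, 114, 114, 49]
t=7: [115, 227, 227, 115]
t=8: [79, 107, 107, 79]
t=9: [90, 41, 41, 90]
t=10: [209, 69, 69, 209]
t=11: [19, 39, 39, 19]
t=12: [212, 177, 177, 212]
t=13: [222, 58, 58, 222]
t=14: [241, 78, 78, 241]
t=15: [40, 100, 100, 40]
t=16: [88, 208, 208, 88]
t=17: [40, 54, 54, 40]
t=18: [243, 218, 218, 243]
t=19: [62, 105, 105, 62]
t=20: [84, 9, 9, 84]
t=21: [148, 54, 54, 148]
t=22: [240, 180, 180, 240]
t=23: [231, 111, 111, 231]
t=24: [100, 86, 86, 100]
t=25: [53, 78, 78, 53]
t=26: [48, 230, 230, 48]
t=27: [92, 223, 223, 92]
t=28: [68, 64, 64, 68]
t=29: [8, 15, 15, 8]
t=30: [166, 153, 153, 166]
t=31: [187, 210, 210, 187]
t=32: [56, 240, 240, 56]
t=33: [112, 239, 239, 112]
t=34: [101, 103, 103, 101]
t=35: [85, 82, 82, 85]
t=36: [44, 49, 49, 44]
t=37: [234, 225, 225, 234]
t=38: [74, 89, 89, 74]
t=39: [56, 29, 29, 56]
t=40: [198, 245, 245, 198]
t=41: [107, 24, 24, 107]
t=42: [179, 99, 99, 179]
t=43: [88, 228, 228, 88]
t=44: [77, 57, 57, 77]
t=45: [237, 47, 47, 237]
t=46: [222, 105, 105, 222]
t=47: [88, 68, 68, 88]
t=48: [18, 53, 53, 18]
t=49: [238, 177, 177, 238]
t=50: [225, 107, 107, 225]
t=51: [92, 74, 74, 92]
t=52: [30, 61, 61, 30]
t=53: [14, 184, 184, 14]
t=54: [242, 170, 170, 242]
t=55: [212, 114, 114, 212]
t=56: [104, 50, 50, 104]
t=57: [227, 97, 97, 227]
t=58: [74, 76, 76, 74]
t=59: [31, 28, 28, 31]
t=60: [193, 198, 198, 193]
t=61: [18, 9, 9, 18]
t=62: [156, 171, 171, 156]
t=63: [220, 193, 193, 220]
t=64: [12, 59, 59, 12]
t=65: [249, 166, 166, 249]
t=66: [206, 126, 126, 206]
t=67: [125, 41, 41, 125]
t=68: [213, 135, 135, 213]
t=69: [143, 55, 55, 143]
t=70: [241, 171, 171, 241]
t=71: [214, 112, 112, 214]
t=72: [100, 54, 54, 100]
t=73: [234, 90, 90, 234]
t=74: [61, 89, 89, 61]
t=75: [54, 5, 5, 54]
t=76: [153, 238, 238, 153]
t=77: [104, 180, 180, 104]
t=78: [230, 97, 97, 230]
t=79: [74, 82, 82, 74]
t=80: [43, 29, 29, 43]
t=81: [196, 221, 221, 196]
t=82: [61, 18, 18, 61]
t=83: [162, 12, 12, 162]
t=84: [163, 201, 201, 163]
t=85: [36, 194, 194, 36]
t=86: [23, 196, 196, 23]
t=87: [25, 172, 172, 25]
t=88: [221, 189, 189, 221]
t=89: [5, 61, 61, 5]
t=90: [11, 137, 137, 11]
t=91: [154, 158, 158, 154]
t=92: [195, 188, 188, 195]
t=93: [240, 28, 28, 240]
t=94: [187, 108, 108, 187]
t=95: [105, 244, 244, 105]
t=96: [109, 91, 91, 109]
t=97: [64, 95, 95, 64]
t=98: [66, 11, 11, 66]
t=99: [149, 21, 21, 149]
t=100: [178, 178, 178, 178]
t=101: [236, 236, 236, 236]
t=102: [95, 95, 95, 95]
t=103: [70, 70, 70, 70]
t=104: [20, 20, 20, 20]
t=105: [177, 177, 177, 177]
t=106: [234, 234, 234, 234]
t=107: [91, 91, 91, 91]
t=108: [62, 62, 62, 62]
t=109: [4, 4, 4, 4]
t=110: [145, 145, 145, 145]
t=111: [170, 170, 170, 170]
t=112: [220, 220, 220, 220]
t=113: [63, 63, 63, 63]
t=114: [6, 6, 6, 6]
t=115: [149, 149, 149, 149]
t=116: [178, 178, 178, 178]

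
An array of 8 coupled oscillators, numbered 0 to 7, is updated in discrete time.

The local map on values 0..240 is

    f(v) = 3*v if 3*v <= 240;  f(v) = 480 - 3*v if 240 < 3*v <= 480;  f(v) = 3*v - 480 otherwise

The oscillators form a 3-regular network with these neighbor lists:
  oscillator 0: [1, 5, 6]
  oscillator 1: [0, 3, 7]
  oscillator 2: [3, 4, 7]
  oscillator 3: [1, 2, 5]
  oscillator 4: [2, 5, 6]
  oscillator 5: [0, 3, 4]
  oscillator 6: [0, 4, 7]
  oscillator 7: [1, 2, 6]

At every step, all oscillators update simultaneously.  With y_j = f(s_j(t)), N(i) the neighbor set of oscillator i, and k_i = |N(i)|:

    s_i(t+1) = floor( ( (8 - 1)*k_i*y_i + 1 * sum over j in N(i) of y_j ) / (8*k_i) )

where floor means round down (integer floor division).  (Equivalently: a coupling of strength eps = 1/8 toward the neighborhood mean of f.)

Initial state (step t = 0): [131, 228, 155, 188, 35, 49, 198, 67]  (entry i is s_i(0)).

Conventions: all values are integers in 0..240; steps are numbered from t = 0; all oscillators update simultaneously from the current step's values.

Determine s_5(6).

Answer: s_5(6) = 213

Derivation:
t=0: [131, 228, 155, 188, 35, 49, 198, 67]
t=1: [95, 194, 29, 88, 103, 140, 116, 189]
t=2: [182, 110, 95, 199, 161, 76, 134, 89]
t=3: [76, 147, 184, 126, 23, 207, 80, 204]
t=4: [217, 53, 75, 99, 79, 140, 227, 130]
t=5: [167, 157, 218, 178, 227, 77, 196, 103]
t=6: [32, 18, 170, 64, 197, 213, 110, 161]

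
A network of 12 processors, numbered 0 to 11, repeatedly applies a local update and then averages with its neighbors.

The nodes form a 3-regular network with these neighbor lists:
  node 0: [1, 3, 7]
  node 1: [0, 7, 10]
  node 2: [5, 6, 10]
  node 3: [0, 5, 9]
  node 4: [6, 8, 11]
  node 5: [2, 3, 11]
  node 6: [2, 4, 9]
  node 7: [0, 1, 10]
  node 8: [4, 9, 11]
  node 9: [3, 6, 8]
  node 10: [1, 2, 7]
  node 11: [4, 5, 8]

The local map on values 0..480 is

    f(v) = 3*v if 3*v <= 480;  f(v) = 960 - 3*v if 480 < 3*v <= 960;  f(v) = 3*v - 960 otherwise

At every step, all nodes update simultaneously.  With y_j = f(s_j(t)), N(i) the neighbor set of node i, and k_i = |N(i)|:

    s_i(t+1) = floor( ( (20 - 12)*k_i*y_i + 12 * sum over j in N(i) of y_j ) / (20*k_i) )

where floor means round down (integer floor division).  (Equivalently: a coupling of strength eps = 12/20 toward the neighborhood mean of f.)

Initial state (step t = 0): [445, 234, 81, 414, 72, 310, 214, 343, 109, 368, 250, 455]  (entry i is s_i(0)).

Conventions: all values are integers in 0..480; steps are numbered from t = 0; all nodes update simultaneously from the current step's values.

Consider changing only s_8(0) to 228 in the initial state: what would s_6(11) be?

Simulating step by step:
t=0: [445, 234, 81, 414, 72, 310, 214, 343, 228, 368, 250, 455]
t=1: [271, 234, 208, 222, 286, 198, 247, 196, 263, 232, 198, 266]
t=2: [243, 280, 324, 273, 151, 304, 228, 303, 174, 242, 339, 192]
t=3: [154, 115, 81, 159, 400, 126, 250, 102, 389, 264, 59, 341]
t=4: [410, 327, 250, 392, 192, 307, 214, 319, 177, 246, 249, 190]
t=5: [156, 105, 198, 192, 381, 178, 290, 102, 370, 281, 132, 326]
t=6: [388, 360, 328, 355, 124, 324, 169, 358, 123, 171, 355, 159]
t=7: [149, 132, 123, 174, 408, 126, 349, 131, 406, 364, 93, 341]
t=8: [424, 382, 296, 366, 187, 325, 187, 381, 195, 209, 343, 205]
t=9: [226, 187, 125, 187, 383, 117, 320, 186, 365, 315, 115, 295]
t=10: [352, 365, 289, 289, 117, 310, 115, 366, 109, 112, 373, 165]
t=11: [111, 132, 144, 129, 367, 142, 294, 133, 361, 287, 136, 327]

Answer: s_6(11) = 294
Key observation: This trace re-runs the system from the modified initial state.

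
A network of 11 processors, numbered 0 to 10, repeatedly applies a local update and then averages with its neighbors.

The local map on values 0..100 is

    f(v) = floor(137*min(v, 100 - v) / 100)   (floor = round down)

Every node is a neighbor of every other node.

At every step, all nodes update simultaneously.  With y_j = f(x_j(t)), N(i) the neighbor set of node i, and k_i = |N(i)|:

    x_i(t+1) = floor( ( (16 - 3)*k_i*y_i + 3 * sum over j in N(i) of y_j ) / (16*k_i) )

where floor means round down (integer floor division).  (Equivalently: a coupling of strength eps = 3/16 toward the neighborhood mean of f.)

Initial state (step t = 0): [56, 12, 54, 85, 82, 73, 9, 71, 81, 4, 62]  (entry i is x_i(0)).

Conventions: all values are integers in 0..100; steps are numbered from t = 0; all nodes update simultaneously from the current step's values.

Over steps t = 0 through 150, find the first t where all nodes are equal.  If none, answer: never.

Answer: never
Key observation: The state at step 7 reappears at step 11 — the system is in a cycle of period 4 from step 7 on.  No step 0..11 is synchronized, and the cycle repeats forever, so no step up to 150 (or ever) has all nodes equal.

Derivation:
t=0: [56, 12, 54, 85, 82, 73, 9, 71, 81, 4, 62]  (not all equal)
t=1: [54, 19, 56, 22, 25, 35, 16, 37, 27, 10, 47]  (not all equal)
t=2: [58, 28, 55, 32, 35, 45, 24, 48, 36, 18, 59]  (not all equal)
t=3: [55, 40, 58, 44, 47, 58, 35, 61, 48, 29, 54]  (not all equal)
t=4: [60, 54, 56, 59, 62, 56, 48, 53, 63, 42, 61]  (not all equal)
t=5: [54, 61, 59, 56, 53, 59, 63, 62, 51, 57, 53]  (not all equal)
t=6: [62, 54, 56, 59, 62, 56, 51, 53, 65, 58, 62]  (not all equal)
t=7: [53, 61, 59, 56, 53, 59, 64, 62, 49, 57, 53]  (not all equal)
t=8: [62, 54, 56, 59, 62, 56, 50, 53, 65, 58, 62]  (not all equal)
t=9: [53, 61, 59, 56, 53, 59, 65, 62, 49, 57, 53]  (not all equal)
t=10: [62, 54, 56, 59, 62, 56, 49, 53, 65, 58, 62]  (not all equal)
t=11: [53, 61, 59, 56, 53, 59, 64, 62, 49, 57, 53]  (not all equal)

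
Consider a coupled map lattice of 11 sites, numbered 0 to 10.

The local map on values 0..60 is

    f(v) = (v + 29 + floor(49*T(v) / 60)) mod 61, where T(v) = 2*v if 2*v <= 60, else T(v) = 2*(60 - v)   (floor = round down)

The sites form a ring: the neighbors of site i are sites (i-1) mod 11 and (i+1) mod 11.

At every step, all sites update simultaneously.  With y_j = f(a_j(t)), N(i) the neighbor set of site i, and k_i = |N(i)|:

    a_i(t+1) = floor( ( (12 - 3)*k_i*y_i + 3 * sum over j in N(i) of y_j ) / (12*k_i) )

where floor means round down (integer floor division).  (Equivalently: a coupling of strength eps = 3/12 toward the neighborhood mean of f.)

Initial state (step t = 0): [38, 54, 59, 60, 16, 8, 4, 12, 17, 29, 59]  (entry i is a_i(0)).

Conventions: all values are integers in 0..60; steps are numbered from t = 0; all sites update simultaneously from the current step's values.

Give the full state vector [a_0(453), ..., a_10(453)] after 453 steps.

Answer: [40, 40, 40, 40, 40, 40, 40, 40, 40, 40, 40]
Key observation: The state at step 9, [40, 40, 40, 40, 40, 40, 40, 40, 40, 40, 40], reappears at step 10: the system is in a cycle of period 1 from step 9 on.  Therefore the state at step 453 equals the state at step 9 + ((453 - 9) mod 1) = 9, which is [40, 40, 40, 40, 40, 40, 40, 40, 40, 40, 40].

Derivation:
t=0: [38, 54, 59, 60, 16, 8, 4, 12, 17, 29, 59]
t=1: [38, 31, 28, 25, 17, 43, 43, 51, 22, 38, 31]
t=2: [42, 44, 40, 31, 17, 34, 37, 32, 28, 39, 44]
t=3: [38, 38, 40, 41, 20, 39, 42, 44, 41, 40, 38]
t=4: [41, 40, 40, 37, 25, 38, 39, 38, 39, 40, 40]
t=5: [40, 40, 40, 40, 35, 40, 41, 41, 40, 40, 40]
t=6: [40, 40, 40, 40, 42, 40, 40, 40, 40, 40, 40]
t=7: [40, 40, 40, 39, 39, 39, 40, 40, 40, 40, 40]
t=8: [40, 40, 40, 40, 41, 40, 40, 40, 40, 40, 40]
t=9: [40, 40, 40, 40, 40, 40, 40, 40, 40, 40, 40]
t=10: [40, 40, 40, 40, 40, 40, 40, 40, 40, 40, 40]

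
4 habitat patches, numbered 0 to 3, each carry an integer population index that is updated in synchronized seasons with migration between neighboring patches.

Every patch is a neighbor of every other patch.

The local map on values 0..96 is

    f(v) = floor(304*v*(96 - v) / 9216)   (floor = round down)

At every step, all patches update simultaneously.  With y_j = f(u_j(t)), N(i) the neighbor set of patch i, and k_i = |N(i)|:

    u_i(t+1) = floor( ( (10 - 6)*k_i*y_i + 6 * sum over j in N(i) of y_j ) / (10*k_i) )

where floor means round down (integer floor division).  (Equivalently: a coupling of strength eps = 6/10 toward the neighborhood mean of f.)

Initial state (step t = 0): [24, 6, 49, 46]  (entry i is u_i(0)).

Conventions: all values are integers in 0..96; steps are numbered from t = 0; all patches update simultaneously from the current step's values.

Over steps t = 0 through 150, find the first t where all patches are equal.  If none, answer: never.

Simulating step by step:
t=0: [24, 6, 49, 46]  (not all equal)
t=1: [56, 48, 59, 59]  (not all equal)
t=2: [73, 73, 73, 73]  (all equal)

Answer: 2
Key observation: Synchronization is absorbing here: once all patches are equal they stay equal, and step 2 is the first all-equal step.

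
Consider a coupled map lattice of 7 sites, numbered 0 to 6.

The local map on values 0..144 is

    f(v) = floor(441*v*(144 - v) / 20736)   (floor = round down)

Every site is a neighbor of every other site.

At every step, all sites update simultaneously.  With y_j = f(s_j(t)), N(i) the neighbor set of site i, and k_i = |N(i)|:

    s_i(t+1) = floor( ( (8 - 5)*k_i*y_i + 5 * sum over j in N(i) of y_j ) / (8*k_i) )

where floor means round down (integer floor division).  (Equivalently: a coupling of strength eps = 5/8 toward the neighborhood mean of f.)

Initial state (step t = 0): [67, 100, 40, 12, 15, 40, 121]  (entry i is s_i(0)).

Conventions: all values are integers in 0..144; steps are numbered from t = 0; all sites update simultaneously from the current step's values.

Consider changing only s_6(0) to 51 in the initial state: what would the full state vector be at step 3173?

Answer: [84, 84, 84, 84, 84, 84, 84]
Key observation: The state at step 4, [107, 107, 107, 107, 107, 107, 107], reappears at step 6: the system is in a cycle of period 2 from step 4 on.  Therefore the state at step 3173 equals the state at step 4 + ((3173 - 4) mod 2) = 5, which is [84, 84, 84, 84, 84, 84, 84].

Derivation:
t=0: [67, 100, 40, 12, 15, 40, 51]
t=1: [87, 82, 81, 66, 68, 81, 84]
t=2: [106, 107, 107, 108, 108, 107, 107]
t=3: [83, 83, 83, 83, 83, 83, 83]
t=4: [107, 107, 107, 107, 107, 107, 107]
t=5: [84, 84, 84, 84, 84, 84, 84]
t=6: [107, 107, 107, 107, 107, 107, 107]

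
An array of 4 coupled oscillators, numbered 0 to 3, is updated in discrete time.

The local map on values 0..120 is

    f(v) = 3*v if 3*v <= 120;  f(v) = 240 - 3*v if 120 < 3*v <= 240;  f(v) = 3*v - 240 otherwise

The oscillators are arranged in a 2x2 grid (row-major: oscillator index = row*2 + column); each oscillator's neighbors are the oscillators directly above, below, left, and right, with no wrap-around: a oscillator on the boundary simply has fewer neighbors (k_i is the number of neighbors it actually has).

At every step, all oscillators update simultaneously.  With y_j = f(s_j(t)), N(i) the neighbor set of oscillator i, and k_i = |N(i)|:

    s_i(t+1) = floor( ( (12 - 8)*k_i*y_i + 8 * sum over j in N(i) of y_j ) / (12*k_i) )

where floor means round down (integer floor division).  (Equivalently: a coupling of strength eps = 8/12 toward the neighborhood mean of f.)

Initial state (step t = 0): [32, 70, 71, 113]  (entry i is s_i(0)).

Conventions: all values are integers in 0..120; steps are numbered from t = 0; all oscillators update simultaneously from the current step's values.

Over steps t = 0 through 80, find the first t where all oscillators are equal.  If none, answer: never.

Simulating step by step:
t=0: [32, 70, 71, 113]  (not all equal)
t=1: [51, 75, 74, 52]  (not all equal)
t=2: [40, 62, 63, 39]  (not all equal)
t=3: [75, 97, 96, 74]  (not all equal)
t=4: [38, 28, 27, 39]  (not all equal)
t=5: [93, 105, 104, 94]  (not all equal)
t=6: [62, 52, 51, 63]  (not all equal)
t=7: [75, 63, 64, 74]  (not all equal)
t=8: [38, 28, 27, 39]  (not all equal)

Answer: never
Key observation: The state at step 4 reappears at step 8 — the system is in a cycle of period 4 from step 4 on.  No step 0..8 is synchronized, and the cycle repeats forever, so no step up to 80 (or ever) has all oscillators equal.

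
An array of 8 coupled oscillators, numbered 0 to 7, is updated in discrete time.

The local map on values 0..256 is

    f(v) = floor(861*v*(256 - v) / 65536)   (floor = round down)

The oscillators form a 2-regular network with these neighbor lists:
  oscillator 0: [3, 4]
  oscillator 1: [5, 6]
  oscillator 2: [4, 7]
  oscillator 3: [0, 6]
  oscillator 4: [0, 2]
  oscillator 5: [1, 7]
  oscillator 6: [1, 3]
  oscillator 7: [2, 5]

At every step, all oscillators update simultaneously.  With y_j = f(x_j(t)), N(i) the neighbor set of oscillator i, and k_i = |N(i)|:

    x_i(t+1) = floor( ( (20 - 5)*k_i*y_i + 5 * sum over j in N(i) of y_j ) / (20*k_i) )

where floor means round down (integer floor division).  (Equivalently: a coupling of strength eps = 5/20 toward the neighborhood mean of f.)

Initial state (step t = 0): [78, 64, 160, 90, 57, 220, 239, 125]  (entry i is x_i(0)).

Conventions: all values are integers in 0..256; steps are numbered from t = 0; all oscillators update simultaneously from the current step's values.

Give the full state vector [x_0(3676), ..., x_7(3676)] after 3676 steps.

Simulating step by step:
t=0: [78, 64, 160, 90, 57, 220, 239, 125]
t=1: [179, 140, 196, 176, 159, 125, 84, 199]
t=2: [184, 210, 159, 184, 193, 206, 191, 157]
t=3: [172, 131, 196, 172, 166, 142, 159, 195]
t=4: [189, 213, 159, 190, 189, 205, 202, 162]
t=5: [165, 125, 197, 161, 170, 142, 142, 192]
t=6: [196, 214, 158, 201, 187, 206, 210, 166]
t=7: [154, 121, 197, 143, 171, 140, 127, 189]
t=8: [204, 214, 158, 211, 187, 207, 214, 170]
t=9: [140, 119, 197, 125, 169, 138, 118, 186]
t=10: [210, 213, 159, 214, 190, 207, 213, 173]
t=11: [129, 121, 195, 119, 164, 138, 119, 182]
t=12: [212, 213, 163, 214, 194, 208, 214, 178]
t=13: [126, 121, 191, 118, 158, 136, 118, 177]
t=14: [213, 213, 170, 213, 199, 210, 213, 184]
t=15: [123, 120, 184, 120, 150, 131, 120, 170]
t=16: [213, 214, 180, 214, 204, 212, 214, 192]
t=17: [122, 118, 171, 118, 141, 126, 118, 158]
t=18: [213, 213, 194, 213, 210, 213, 213, 202]
t=19: [120, 120, 152, 120, 129, 122, 120, 142]
t=20: [214, 214, 208, 214, 213, 213, 214, 211]
t=21: [118, 118, 128, 118, 121, 120, 118, 124]
t=22: [213, 213, 214, 213, 214, 214, 213, 214]
t=23: [119, 119, 118, 120, 118, 118, 120, 118]
t=24: [213, 213, 213, 214, 213, 213, 214, 213]
t=25: [119, 119, 120, 118, 120, 120, 118, 120]
t=26: [213, 213, 214, 213, 214, 214, 213, 214]

Answer: [213, 213, 213, 214, 213, 213, 214, 213]
Key observation: The state at step 22, [213, 213, 214, 213, 214, 214, 213, 214], reappears at step 26: the system is in a cycle of period 4 from step 22 on.  Therefore the state at step 3676 equals the state at step 22 + ((3676 - 22) mod 4) = 24, which is [213, 213, 213, 214, 213, 213, 214, 213].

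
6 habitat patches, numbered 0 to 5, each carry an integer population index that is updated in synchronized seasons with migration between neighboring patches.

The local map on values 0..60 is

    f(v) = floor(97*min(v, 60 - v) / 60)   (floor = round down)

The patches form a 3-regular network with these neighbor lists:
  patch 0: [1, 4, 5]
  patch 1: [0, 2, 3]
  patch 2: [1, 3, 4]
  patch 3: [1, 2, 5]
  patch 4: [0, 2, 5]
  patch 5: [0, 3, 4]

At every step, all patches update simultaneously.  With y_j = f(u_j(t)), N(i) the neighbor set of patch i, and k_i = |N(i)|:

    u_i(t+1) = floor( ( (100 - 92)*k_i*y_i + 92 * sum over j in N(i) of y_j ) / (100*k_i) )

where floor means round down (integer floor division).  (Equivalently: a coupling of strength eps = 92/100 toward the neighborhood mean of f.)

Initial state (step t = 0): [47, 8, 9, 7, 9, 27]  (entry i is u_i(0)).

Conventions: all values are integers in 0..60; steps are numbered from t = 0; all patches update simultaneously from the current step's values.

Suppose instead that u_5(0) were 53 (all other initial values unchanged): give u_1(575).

Answer: u_1(575) = 33
Key observation: The state at step 8, [43, 45, 43, 44, 45, 44], reappears at step 16: the system is in a cycle of period 8 from step 8 on.  Therefore the state at step 575 equals the state at step 8 + ((575 - 8) mod 8) = 15, which is [31, 33, 31, 32, 33, 32].

Derivation:
t=0: [47, 8, 9, 7, 9, 53]
t=1: [13, 15, 12, 12, 15, 14]
t=2: [23, 20, 22, 21, 20, 21]
t=3: [32, 34, 32, 33, 34, 33]
t=4: [42, 44, 42, 43, 44, 43]
t=5: [25, 28, 25, 27, 28, 27]
t=6: [43, 41, 43, 42, 41, 42]
t=7: [29, 27, 29, 28, 27, 28]
t=8: [43, 45, 43, 44, 45, 44]
t=9: [24, 26, 24, 25, 26, 25]
t=10: [41, 38, 41, 40, 38, 40]
t=11: [33, 31, 33, 32, 31, 32]
t=12: [45, 43, 45, 44, 43, 44]
t=13: [26, 24, 26, 25, 24, 25]
t=14: [38, 41, 38, 40, 41, 40]
t=15: [31, 33, 31, 32, 33, 32]
t=16: [43, 45, 43, 44, 45, 44]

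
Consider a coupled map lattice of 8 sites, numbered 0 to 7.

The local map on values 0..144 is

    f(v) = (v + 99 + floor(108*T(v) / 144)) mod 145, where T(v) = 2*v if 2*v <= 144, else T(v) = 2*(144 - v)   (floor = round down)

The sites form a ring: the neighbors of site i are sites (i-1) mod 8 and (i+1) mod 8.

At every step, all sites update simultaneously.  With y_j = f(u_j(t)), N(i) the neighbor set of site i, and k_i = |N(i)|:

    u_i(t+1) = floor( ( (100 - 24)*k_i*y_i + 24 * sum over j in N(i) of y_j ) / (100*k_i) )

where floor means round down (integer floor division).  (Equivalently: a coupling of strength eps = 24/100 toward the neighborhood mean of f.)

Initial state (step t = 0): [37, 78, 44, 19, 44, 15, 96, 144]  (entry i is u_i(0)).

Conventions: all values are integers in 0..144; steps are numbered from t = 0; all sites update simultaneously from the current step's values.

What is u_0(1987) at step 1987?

Answer: u_0(1987) = 113
Key observation: The state at step 7, [113, 113, 113, 113, 113, 113, 113, 113], reappears at step 8: the system is in a cycle of period 1 from step 7 on.  Therefore the state at step 1987 equals the state at step 7 + ((1987 - 7) mod 1) = 7, which is [113, 113, 113, 113, 113, 113, 113, 113].

Derivation:
t=0: [37, 78, 44, 19, 44, 15, 96, 144]
t=1: [62, 112, 64, 16, 65, 125, 120, 94]
t=2: [111, 113, 117, 133, 117, 108, 111, 119]
t=3: [113, 112, 110, 104, 110, 115, 113, 110]
t=4: [113, 114, 115, 117, 115, 112, 113, 114]
t=5: [113, 112, 112, 111, 112, 113, 113, 113]
t=6: [113, 113, 114, 114, 113, 113, 113, 113]
t=7: [113, 113, 113, 113, 113, 113, 113, 113]
t=8: [113, 113, 113, 113, 113, 113, 113, 113]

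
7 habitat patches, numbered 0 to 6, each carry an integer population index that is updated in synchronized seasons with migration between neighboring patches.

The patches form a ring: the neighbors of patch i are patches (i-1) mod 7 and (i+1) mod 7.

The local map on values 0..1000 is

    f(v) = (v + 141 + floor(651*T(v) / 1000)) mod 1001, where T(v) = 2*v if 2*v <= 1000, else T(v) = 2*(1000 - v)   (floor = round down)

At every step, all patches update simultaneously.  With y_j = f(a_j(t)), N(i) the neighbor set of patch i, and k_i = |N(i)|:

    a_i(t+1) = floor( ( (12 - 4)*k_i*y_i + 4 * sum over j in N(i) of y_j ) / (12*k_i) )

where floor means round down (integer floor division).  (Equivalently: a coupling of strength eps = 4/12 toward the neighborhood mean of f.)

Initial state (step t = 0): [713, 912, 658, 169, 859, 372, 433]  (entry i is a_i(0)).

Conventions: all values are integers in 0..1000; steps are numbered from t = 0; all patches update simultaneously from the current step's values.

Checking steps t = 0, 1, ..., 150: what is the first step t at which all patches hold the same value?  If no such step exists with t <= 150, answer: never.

Simulating step by step:
t=0: [713, 912, 658, 169, 859, 372, 433]  (not all equal)
t=1: [201, 188, 278, 424, 375, 717, 294]  (not all equal)
t=2: [633, 612, 634, 207, 58, 286, 682]  (not all equal)
t=3: [248, 254, 312, 498, 418, 617, 332]  (not all equal)
t=4: [745, 745, 741, 350, 158, 337, 764]  (not all equal)
t=5: [216, 217, 339, 751, 646, 729, 329]  (not all equal)
t=6: [681, 686, 756, 337, 236, 338, 741]  (not all equal)
t=7: [232, 230, 333, 760, 761, 763, 337]  (not all equal)
t=8: [714, 710, 751, 327, 211, 328, 758]  (not all equal)
t=9: [224, 224, 330, 735, 715, 737, 329]  (not all equal)
t=10: [696, 696, 746, 334, 223, 333, 744]  (not all equal)
t=11: [228, 228, 334, 751, 738, 749, 334]  (not all equal)
t=12: [705, 705, 752, 331, 217, 331, 752]  (not all equal)
t=13: [226, 226, 331, 743, 727, 743, 331]  (not all equal)
t=14: [701, 701, 747, 332, 220, 332, 747]  (not all equal)
t=15: [227, 227, 333, 747, 733, 747, 333]  (not all equal)
t=16: [703, 703, 751, 331, 218, 331, 751]  (not all equal)
t=17: [226, 226, 331, 744, 728, 744, 331]  (not all equal)
t=18: [701, 701, 747, 332, 220, 332, 747]  (not all equal)

Answer: never
Key observation: The state at step 14 reappears at step 18 — the system is in a cycle of period 4 from step 14 on.  No step 0..18 is synchronized, and the cycle repeats forever, so no step up to 150 (or ever) has all patches equal.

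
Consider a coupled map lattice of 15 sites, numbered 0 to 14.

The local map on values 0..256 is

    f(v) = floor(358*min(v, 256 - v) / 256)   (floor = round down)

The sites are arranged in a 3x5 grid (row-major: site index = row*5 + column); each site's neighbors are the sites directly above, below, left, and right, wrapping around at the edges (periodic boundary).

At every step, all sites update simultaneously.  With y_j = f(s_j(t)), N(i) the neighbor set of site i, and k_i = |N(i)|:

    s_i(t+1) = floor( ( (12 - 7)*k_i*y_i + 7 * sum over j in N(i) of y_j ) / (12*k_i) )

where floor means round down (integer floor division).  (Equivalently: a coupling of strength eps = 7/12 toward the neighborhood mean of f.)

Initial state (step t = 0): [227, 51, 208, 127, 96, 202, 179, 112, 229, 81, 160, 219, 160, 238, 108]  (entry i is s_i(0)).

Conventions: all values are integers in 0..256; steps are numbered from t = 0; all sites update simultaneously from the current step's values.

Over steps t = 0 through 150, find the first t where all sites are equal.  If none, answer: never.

Answer: 37
Key observation: Synchronization is absorbing here: once all sites are equal they stay equal, and step 37 is the first all-equal step.

Derivation:
t=0: [227, 51, 208, 127, 96, 202, 179, 112, 229, 81, 160, 219, 160, 238, 108]  (not all equal)
t=1: [77, 68, 106, 112, 125, 88, 96, 115, 84, 104, 102, 86, 99, 83, 122]  (not all equal)
t=2: [122, 113, 141, 145, 156, 128, 128, 144, 132, 145, 135, 124, 136, 133, 154]  (not all equal)
t=3: [164, 165, 159, 158, 148, 172, 171, 164, 165, 156, 167, 170, 165, 164, 151]  (not all equal)
t=4: [129, 125, 131, 135, 143, 122, 120, 127, 130, 136, 126, 122, 127, 131, 139]  (not all equal)
t=5: [172, 172, 174, 169, 164, 171, 170, 174, 173, 166, 172, 172, 175, 172, 166]  (not all equal)
t=6: [118, 117, 115, 119, 124, 119, 117, 115, 117, 123, 118, 116, 114, 118, 123]  (not all equal)
t=7: [166, 162, 161, 165, 170, 166, 162, 160, 164, 169, 165, 162, 160, 165, 170]  (not all equal)
t=8: [125, 130, 131, 126, 121, 125, 130, 132, 127, 122, 125, 130, 132, 127, 122]  (not all equal)
t=9: [173, 175, 174, 174, 171, 173, 175, 174, 175, 171, 173, 175, 174, 175, 171]  (not all equal)
t=10: [115, 113, 113, 114, 117, 115, 113, 113, 114, 116, 115, 113, 113, 114, 116]  (not all equal)
t=11: [160, 158, 158, 159, 161, 160, 158, 158, 159, 161, 160, 158, 158, 159, 161]  (not all equal)
t=12: [134, 136, 136, 134, 132, 134, 136, 136, 134, 132, 134, 136, 136, 134, 132]  (not all equal)
t=13: [170, 167, 167, 170, 172, 170, 167, 167, 170, 172, 170, 167, 167, 170, 172]  (not all equal)
t=14: [120, 123, 123, 120, 117, 120, 123, 123, 120, 117, 120, 123, 123, 120, 117]  (not all equal)
t=15: [167, 171, 171, 167, 164, 167, 171, 171, 167, 164, 167, 171, 171, 167, 164]  (not all equal)
t=16: [123, 118, 118, 123, 126, 123, 118, 118, 123, 126, 123, 118, 118, 123, 126]  (not all equal)
t=17: [171, 166, 166, 171, 174, 171, 166, 166, 171, 174, 171, 166, 166, 171, 174]  (not all equal)
t=18: [118, 123, 123, 118, 115, 118, 123, 123, 118, 115, 118, 123, 123, 118, 115]  (not all equal)
t=19: [165, 170, 170, 165, 161, 165, 170, 170, 165, 161, 165, 170, 170, 165, 161]  (not all equal)
t=20: [126, 121, 121, 126, 130, 126, 121, 121, 126, 130, 126, 121, 121, 126, 130]  (not all equal)
t=21: [174, 170, 170, 174, 176, 174, 170, 170, 174, 176, 174, 170, 170, 174, 176]  (not all equal)
t=22: [114, 119, 119, 114, 111, 114, 119, 119, 114, 111, 114, 119, 119, 114, 111]  (not all equal)
t=23: [159, 164, 164, 159, 156, 159, 164, 164, 159, 156, 159, 164, 164, 159, 156]  (not all equal)
t=24: [134, 129, 129, 134, 137, 134, 129, 129, 134, 137, 134, 129, 129, 134, 137]  (not all equal)
t=25: [170, 175, 175, 170, 167, 170, 175, 175, 170, 167, 170, 175, 175, 170, 167]  (not all equal)
t=26: [119, 114, 114, 119, 122, 119, 114, 114, 119, 122, 119, 114, 114, 119, 122]  (not all equal)
t=27: [165, 160, 160, 165, 168, 165, 160, 160, 165, 168, 165, 160, 160, 165, 168]  (not all equal)
t=28: [127, 132, 132, 127, 124, 127, 132, 132, 127, 124, 127, 132, 132, 127, 124]  (not all equal)
t=29: [175, 173, 173, 175, 174, 175, 173, 173, 175, 174, 175, 173, 173, 175, 174]  (not all equal)
t=30: [113, 115, 115, 113, 113, 113, 115, 115, 113, 113, 113, 115, 115, 113, 113]  (not all equal)
t=31: [158, 159, 159, 158, 158, 158, 159, 159, 158, 158, 158, 159, 159, 158, 158]  (not all equal)
t=32: [136, 135, 135, 136, 137, 136, 135, 135, 136, 137, 136, 135, 135, 136, 137]  (not all equal)
t=33: [167, 168, 168, 167, 166, 167, 168, 168, 167, 166, 167, 168, 168, 167, 166]  (not all equal)
t=34: [124, 123, 123, 124, 124, 124, 123, 123, 124, 124, 124, 123, 123, 124, 124]  (not all equal)
t=35: [172, 172, 172, 172, 173, 172, 172, 172, 172, 173, 172, 172, 172, 172, 173]  (not all equal)
t=36: [116, 117, 117, 116, 116, 116, 117, 117, 116, 116, 116, 117, 117, 116, 116]  (not all equal)
t=37: [162, 162, 162, 162, 162, 162, 162, 162, 162, 162, 162, 162, 162, 162, 162]  (all equal)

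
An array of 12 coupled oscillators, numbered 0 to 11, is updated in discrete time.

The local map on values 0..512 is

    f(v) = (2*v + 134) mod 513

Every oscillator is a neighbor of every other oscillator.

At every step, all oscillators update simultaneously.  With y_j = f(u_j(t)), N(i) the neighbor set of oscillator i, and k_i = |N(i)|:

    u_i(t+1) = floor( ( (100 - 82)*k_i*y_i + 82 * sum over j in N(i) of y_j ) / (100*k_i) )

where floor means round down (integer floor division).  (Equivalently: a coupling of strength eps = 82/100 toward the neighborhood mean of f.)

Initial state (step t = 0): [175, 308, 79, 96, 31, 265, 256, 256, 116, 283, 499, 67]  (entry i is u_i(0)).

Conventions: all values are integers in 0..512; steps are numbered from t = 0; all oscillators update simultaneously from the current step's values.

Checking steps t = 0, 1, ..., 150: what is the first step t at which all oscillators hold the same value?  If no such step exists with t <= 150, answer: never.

Simulating step by step:
t=0: [175, 308, 79, 96, 31, 265, 256, 256, 116, 283, 499, 67]  (not all equal)
t=1: [265, 239, 245, 248, 235, 230, 228, 228, 253, 234, 225, 242]  (not all equal)
t=2: [105, 99, 100, 101, 98, 97, 97, 97, 102, 98, 96, 100]  (not all equal)
t=3: [333, 332, 332, 332, 332, 331, 331, 331, 332, 332, 331, 332]  (not all equal)
t=4: [284, 284, 284, 284, 284, 284, 284, 284, 284, 284, 284, 284]  (all equal)

Answer: 4
Key observation: Synchronization is absorbing here: once all oscillators are equal they stay equal, and step 4 is the first all-equal step.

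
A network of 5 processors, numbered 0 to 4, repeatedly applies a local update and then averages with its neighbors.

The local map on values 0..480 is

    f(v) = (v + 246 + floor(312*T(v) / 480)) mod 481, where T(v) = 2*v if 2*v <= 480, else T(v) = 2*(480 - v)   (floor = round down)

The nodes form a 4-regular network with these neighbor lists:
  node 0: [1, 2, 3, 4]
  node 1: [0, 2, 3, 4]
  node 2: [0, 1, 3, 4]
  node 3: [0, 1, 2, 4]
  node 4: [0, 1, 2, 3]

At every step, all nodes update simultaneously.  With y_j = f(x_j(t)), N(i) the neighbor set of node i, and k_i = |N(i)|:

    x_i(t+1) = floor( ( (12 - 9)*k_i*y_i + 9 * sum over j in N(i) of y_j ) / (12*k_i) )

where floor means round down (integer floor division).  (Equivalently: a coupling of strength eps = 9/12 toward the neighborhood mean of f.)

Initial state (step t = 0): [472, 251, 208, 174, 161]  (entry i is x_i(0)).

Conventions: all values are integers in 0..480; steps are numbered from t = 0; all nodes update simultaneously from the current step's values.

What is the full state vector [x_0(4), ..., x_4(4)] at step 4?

Answer: [296, 296, 296, 296, 296]

Derivation:
t=0: [472, 251, 208, 174, 161]
t=1: [222, 226, 222, 217, 215]
t=2: [271, 272, 271, 270, 270]
t=3: [307, 307, 307, 307, 307]
t=4: [296, 296, 296, 296, 296]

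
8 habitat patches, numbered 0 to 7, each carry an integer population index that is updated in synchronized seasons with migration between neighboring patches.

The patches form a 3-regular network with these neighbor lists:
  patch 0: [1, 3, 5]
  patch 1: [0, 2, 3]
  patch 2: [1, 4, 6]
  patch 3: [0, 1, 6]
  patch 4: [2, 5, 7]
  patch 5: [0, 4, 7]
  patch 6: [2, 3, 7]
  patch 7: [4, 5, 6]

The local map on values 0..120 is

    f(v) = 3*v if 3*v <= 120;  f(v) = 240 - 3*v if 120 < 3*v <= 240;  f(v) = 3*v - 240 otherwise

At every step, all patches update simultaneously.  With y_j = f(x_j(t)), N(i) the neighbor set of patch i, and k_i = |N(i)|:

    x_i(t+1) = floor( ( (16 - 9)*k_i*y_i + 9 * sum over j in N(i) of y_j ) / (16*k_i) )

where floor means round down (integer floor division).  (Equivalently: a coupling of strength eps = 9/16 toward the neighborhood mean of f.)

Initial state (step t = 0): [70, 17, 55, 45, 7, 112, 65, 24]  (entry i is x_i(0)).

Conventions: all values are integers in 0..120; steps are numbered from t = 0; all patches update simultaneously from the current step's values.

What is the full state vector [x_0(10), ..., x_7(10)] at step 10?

Answer: [51, 36, 58, 44, 95, 95, 69, 103]

Derivation:
t=0: [70, 17, 55, 45, 7, 112, 65, 24]
t=1: [60, 61, 54, 69, 54, 65, 66, 61]
t=2: [51, 57, 67, 44, 67, 56, 49, 55]
t=3: [84, 74, 54, 93, 51, 69, 82, 71]
t=4: [22, 32, 54, 23, 63, 38, 29, 35]
t=5: [81, 81, 78, 76, 78, 91, 85, 93]
t=6: [10, 5, 7, 9, 17, 23, 17, 27]
t=7: [33, 21, 31, 29, 54, 60, 46, 67]
t=8: [82, 79, 86, 87, 70, 66, 85, 62]
t=9: [15, 9, 16, 13, 34, 35, 24, 39]
t=10: [51, 36, 58, 44, 95, 95, 69, 103]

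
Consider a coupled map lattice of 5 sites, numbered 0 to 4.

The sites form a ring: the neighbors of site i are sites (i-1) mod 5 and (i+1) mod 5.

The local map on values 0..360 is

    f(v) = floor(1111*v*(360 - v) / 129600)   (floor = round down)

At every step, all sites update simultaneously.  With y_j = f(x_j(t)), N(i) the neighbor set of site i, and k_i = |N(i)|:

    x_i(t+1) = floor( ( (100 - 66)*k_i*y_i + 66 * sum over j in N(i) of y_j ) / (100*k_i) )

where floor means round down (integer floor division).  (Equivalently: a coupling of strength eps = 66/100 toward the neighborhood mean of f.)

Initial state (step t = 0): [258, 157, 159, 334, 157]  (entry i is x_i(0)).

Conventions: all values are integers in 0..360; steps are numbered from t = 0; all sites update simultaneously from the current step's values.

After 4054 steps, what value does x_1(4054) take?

Answer: x_1(4054) = 271
Key observation: The state at step 24, [271, 271, 271, 271, 271], reappears at step 26: the system is in a cycle of period 2 from step 24 on.  Therefore the state at step 4054 equals the state at step 24 + ((4054 - 24) mod 2) = 24, which is [271, 271, 271, 271, 271].

Derivation:
t=0: [258, 157, 159, 334, 157]
t=1: [256, 257, 207, 205, 191]
t=2: [243, 241, 256, 272, 258]
t=3: [237, 238, 226, 219, 224]
t=4: [252, 251, 257, 261, 258]
t=5: [230, 231, 226, 223, 226]
t=6: [256, 256, 258, 259, 258]
t=7: [227, 227, 225, 224, 225]
t=8: [258, 258, 259, 260, 259]
t=9: [224, 224, 223, 223, 223]
t=10: [261, 261, 261, 261, 261]
t=11: [221, 221, 221, 221, 221]
t=12: [263, 263, 263, 263, 263]
t=13: [218, 218, 218, 218, 218]
t=14: [265, 265, 265, 265, 265]
t=15: [215, 215, 215, 215, 215]
t=16: [267, 267, 267, 267, 267]
t=17: [212, 212, 212, 212, 212]
t=18: [268, 268, 268, 268, 268]
t=19: [211, 211, 211, 211, 211]
t=20: [269, 269, 269, 269, 269]
t=21: [209, 209, 209, 209, 209]
t=22: [270, 270, 270, 270, 270]
t=23: [208, 208, 208, 208, 208]
t=24: [271, 271, 271, 271, 271]
t=25: [206, 206, 206, 206, 206]
t=26: [271, 271, 271, 271, 271]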